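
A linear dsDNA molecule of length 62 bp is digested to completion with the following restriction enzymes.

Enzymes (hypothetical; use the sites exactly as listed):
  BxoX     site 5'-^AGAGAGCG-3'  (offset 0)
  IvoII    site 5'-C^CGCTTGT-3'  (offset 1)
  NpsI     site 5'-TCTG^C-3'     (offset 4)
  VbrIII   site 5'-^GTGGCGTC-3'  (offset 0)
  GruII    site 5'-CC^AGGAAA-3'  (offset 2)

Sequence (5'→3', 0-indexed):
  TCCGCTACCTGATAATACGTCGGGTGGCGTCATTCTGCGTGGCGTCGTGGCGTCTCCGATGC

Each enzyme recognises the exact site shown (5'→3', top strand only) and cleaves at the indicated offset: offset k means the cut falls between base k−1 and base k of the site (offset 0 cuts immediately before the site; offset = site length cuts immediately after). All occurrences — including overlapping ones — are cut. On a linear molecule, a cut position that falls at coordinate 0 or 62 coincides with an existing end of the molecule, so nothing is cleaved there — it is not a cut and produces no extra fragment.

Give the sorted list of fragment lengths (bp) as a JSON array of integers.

[1,8,14,16,23]

Scan for sites:
  BxoX (AGAGAGCG, off=0): no sites
  IvoII (CCGCTTGT, off=1): no sites
  NpsI (TCTGC, off=4): starts [33] → cuts [37]
  VbrIII (GTGGCGTC, off=0): starts [23, 38, 46] → cuts [23, 38, 46]
  GruII (CCAGGAAA, off=2): no sites

Pooled cuts: [23, 37, 38, 46]

Fragments:
  [0,23): 23 bp
  [23,37): 14 bp
  [37,38): 1 bp
  [38,46): 8 bp
  [46,62): 16 bp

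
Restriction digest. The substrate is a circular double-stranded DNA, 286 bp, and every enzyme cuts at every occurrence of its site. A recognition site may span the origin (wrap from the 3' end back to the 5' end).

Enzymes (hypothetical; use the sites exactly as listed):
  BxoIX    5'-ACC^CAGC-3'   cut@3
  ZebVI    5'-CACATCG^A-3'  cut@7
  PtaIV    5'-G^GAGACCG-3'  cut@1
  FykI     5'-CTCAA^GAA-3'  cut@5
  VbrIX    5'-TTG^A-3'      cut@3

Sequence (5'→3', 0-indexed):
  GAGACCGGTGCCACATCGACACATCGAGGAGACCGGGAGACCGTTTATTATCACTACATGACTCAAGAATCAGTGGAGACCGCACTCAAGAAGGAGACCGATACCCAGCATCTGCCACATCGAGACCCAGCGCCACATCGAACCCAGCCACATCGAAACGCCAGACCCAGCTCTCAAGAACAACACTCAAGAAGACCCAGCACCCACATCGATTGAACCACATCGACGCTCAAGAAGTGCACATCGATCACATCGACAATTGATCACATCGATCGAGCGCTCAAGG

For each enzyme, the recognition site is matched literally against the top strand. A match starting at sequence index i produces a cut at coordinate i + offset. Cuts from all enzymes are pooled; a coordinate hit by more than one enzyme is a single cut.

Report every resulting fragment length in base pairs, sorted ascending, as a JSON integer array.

Site scan:
  BxoIX ACCCAGC/3: at [102, 124, 141, 164, 194] ⇒ [105, 127, 144, 167, 197]
  ZebVI CACATCGA/7: at [11, 19, 115, 133, 148, 204, 218, 239, 248, 264] ⇒ [18, 26, 122, 140, 155, 211, 225, 246, 255, 271]
  PtaIV GGAGACCG/1: at [27, 35, 74, 92, 285] ⇒ [0, 28, 36, 75, 93]
  FykI CTCAAGAA/5: at [61, 84, 172, 185, 228] ⇒ [66, 89, 177, 190, 233]
  VbrIX TTGA/3: at [212, 259] ⇒ [215, 262]

All cut coordinates (distinct, sorted): [0, 18, 26, 28, 36, 66, 75, 89, 93, 105, 122, 127, 140, 144, 155, 167, 177, 190, 197, 211, 215, 225, 233, 246, 255, 262, 271]

Fragments:
  0→18: 18 bp
  18→26: 8 bp
  26→28: 2 bp
  28→36: 8 bp
  36→66: 30 bp
  66→75: 9 bp
  75→89: 14 bp
  89→93: 4 bp
  93→105: 12 bp
  105→122: 17 bp
  122→127: 5 bp
  127→140: 13 bp
  140→144: 4 bp
  144→155: 11 bp
  155→167: 12 bp
  167→177: 10 bp
  177→190: 13 bp
  190→197: 7 bp
  197→211: 14 bp
  211→215: 4 bp
  215→225: 10 bp
  225→233: 8 bp
  233→246: 13 bp
  246→255: 9 bp
  255→262: 7 bp
  262→271: 9 bp
  271→0 (wrap): 286-271+0 = 15 bp

[2,4,4,4,5,7,7,8,8,8,9,9,9,10,10,11,12,12,13,13,13,14,14,15,17,18,30]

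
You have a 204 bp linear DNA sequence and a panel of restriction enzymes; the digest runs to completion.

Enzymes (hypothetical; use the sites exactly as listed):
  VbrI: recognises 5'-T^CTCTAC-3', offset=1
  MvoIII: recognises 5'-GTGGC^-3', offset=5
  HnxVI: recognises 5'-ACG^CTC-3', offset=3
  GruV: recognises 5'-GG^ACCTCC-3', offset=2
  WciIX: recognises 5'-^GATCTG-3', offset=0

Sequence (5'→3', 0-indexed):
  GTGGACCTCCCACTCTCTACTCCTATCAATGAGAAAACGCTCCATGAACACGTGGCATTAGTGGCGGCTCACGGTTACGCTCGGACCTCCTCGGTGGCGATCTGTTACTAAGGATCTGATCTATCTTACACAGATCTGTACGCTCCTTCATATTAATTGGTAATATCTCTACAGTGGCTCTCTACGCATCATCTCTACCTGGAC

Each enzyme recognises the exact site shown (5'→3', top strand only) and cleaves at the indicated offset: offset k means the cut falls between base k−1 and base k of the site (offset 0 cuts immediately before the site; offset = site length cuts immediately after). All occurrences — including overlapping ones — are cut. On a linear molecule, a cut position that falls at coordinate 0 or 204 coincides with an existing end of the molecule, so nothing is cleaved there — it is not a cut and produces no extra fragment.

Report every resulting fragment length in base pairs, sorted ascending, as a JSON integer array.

[1,4,5,9,10,10,12,12,13,14,14,14,17,20,24,25]

Per-enzyme occurrences:
  VbrI (TCTCTAC, off=1): starts [13, 165, 178, 191] → cuts [14, 166, 179, 192]
  MvoIII (GTGGC, off=5): starts [51, 60, 93, 173] → cuts [56, 65, 98, 178]
  HnxVI (ACGCTC, off=3): starts [36, 76, 139] → cuts [39, 79, 142]
  GruV (GGACCTCC, off=2): starts [2, 82] → cuts [4, 84]
  WciIX (GATCTG, off=0): starts [98, 112, 132] → cuts [98, 112, 132]

Pooled cuts: [4, 14, 39, 56, 65, 79, 84, 98, 112, 132, 142, 166, 178, 179, 192]

Fragments:
  [0,4): 4 bp
  [4,14): 10 bp
  [14,39): 25 bp
  [39,56): 17 bp
  [56,65): 9 bp
  [65,79): 14 bp
  [79,84): 5 bp
  [84,98): 14 bp
  [98,112): 14 bp
  [112,132): 20 bp
  [132,142): 10 bp
  [142,166): 24 bp
  [166,178): 12 bp
  [178,179): 1 bp
  [179,192): 13 bp
  [192,204): 12 bp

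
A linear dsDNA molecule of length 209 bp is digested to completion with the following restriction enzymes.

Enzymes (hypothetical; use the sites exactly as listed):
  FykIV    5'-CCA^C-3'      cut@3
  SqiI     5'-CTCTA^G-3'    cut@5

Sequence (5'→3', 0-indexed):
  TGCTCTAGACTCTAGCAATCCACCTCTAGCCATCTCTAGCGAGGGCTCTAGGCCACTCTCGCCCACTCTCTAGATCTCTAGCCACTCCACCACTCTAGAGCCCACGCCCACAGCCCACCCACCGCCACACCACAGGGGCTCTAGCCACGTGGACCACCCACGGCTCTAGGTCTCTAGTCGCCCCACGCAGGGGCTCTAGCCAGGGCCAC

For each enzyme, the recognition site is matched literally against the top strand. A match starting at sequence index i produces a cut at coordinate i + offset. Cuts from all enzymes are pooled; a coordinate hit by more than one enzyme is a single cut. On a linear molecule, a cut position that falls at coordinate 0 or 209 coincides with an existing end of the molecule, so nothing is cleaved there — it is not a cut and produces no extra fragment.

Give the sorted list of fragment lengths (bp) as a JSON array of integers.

Site scan:
  FykIV CCAC/3: at [19, 52, 62, 81, 86, 89, 101, 107, 114, 118, 124, 129, 144, 153, 157, 182, 205] ⇒ [22, 55, 65, 84, 89, 92, 104, 110, 117, 121, 127, 132, 147, 156, 160, 185, 208]
  SqiI CTCTAG/5: at [2, 9, 23, 33, 45, 67, 75, 92, 138, 163, 171, 193] ⇒ [7, 14, 28, 38, 50, 72, 80, 97, 143, 168, 176, 198]

Pooled cuts: [7, 14, 22, 28, 38, 50, 55, 65, 72, 80, 84, 89, 92, 97, 104, 110, 117, 121, 127, 132, 143, 147, 156, 160, 168, 176, 185, 198, 208]

Fragment lengths:
  [0,7): 7 bp
  [7,14): 7 bp
  [14,22): 8 bp
  [22,28): 6 bp
  [28,38): 10 bp
  [38,50): 12 bp
  [50,55): 5 bp
  [55,65): 10 bp
  [65,72): 7 bp
  [72,80): 8 bp
  [80,84): 4 bp
  [84,89): 5 bp
  [89,92): 3 bp
  [92,97): 5 bp
  [97,104): 7 bp
  [104,110): 6 bp
  [110,117): 7 bp
  [117,121): 4 bp
  [121,127): 6 bp
  [127,132): 5 bp
  [132,143): 11 bp
  [143,147): 4 bp
  [147,156): 9 bp
  [156,160): 4 bp
  [160,168): 8 bp
  [168,176): 8 bp
  [176,185): 9 bp
  [185,198): 13 bp
  [198,208): 10 bp
  [208,209): 1 bp

[1,3,4,4,4,4,5,5,5,5,6,6,6,7,7,7,7,7,8,8,8,8,9,9,10,10,10,11,12,13]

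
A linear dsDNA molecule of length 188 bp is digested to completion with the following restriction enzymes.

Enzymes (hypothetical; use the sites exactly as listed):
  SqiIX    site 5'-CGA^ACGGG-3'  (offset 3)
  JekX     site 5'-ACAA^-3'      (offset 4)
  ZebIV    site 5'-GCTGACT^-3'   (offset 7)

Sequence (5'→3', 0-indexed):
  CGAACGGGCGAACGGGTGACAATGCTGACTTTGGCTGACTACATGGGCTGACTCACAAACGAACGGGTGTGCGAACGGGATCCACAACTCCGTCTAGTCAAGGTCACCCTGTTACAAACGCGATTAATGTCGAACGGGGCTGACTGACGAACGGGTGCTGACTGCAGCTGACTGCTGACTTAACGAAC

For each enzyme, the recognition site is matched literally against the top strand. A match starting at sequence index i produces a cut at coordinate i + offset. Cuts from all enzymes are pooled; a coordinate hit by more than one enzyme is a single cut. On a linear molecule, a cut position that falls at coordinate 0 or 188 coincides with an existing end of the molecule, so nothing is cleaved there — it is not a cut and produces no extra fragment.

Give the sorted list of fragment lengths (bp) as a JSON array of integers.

Site scan:
  SqiIX (CGAACGGG, off=3): starts [0, 8, 59, 71, 130, 147] → cuts [3, 11, 62, 74, 133, 150]
  JekX (ACAA, off=4): starts [18, 54, 83, 113] → cuts [22, 58, 87, 117]
  ZebIV (GCTGACT, off=7): starts [23, 33, 46, 138, 156, 166, 173] → cuts [30, 40, 53, 145, 163, 173, 180]

Pooled cuts: [3, 11, 22, 30, 40, 53, 58, 62, 74, 87, 117, 133, 145, 150, 163, 173, 180]

Fragments:
  [0,3): 3 bp
  [3,11): 8 bp
  [11,22): 11 bp
  [22,30): 8 bp
  [30,40): 10 bp
  [40,53): 13 bp
  [53,58): 5 bp
  [58,62): 4 bp
  [62,74): 12 bp
  [74,87): 13 bp
  [87,117): 30 bp
  [117,133): 16 bp
  [133,145): 12 bp
  [145,150): 5 bp
  [150,163): 13 bp
  [163,173): 10 bp
  [173,180): 7 bp
  [180,188): 8 bp

[3,4,5,5,7,8,8,8,10,10,11,12,12,13,13,13,16,30]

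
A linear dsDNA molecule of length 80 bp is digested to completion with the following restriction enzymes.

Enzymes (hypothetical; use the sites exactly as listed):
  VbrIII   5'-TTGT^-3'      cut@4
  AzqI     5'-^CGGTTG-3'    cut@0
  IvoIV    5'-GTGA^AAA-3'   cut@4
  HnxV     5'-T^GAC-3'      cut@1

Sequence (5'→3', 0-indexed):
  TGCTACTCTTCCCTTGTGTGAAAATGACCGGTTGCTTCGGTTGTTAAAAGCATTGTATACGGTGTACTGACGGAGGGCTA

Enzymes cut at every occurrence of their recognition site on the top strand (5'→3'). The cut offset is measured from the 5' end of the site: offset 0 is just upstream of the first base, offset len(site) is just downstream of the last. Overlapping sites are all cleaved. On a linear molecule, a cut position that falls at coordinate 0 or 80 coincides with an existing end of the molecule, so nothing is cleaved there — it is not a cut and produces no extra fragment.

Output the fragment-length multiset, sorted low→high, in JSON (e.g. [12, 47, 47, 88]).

[3,4,4,7,9,12,12,12,17]

Site scan:
  VbrIII TTGT/4: at [13, 40, 52] ⇒ [17, 44, 56]
  AzqI CGGTTG/0: at [28, 37] ⇒ [28, 37]
  IvoIV GTGAAAA/4: at [17] ⇒ [21]
  HnxV TGAC/1: at [24, 67] ⇒ [25, 68]

All cut coordinates (distinct, sorted): [17, 21, 25, 28, 37, 44, 56, 68]

Fragments:
  [0,17): 17 bp
  [17,21): 4 bp
  [21,25): 4 bp
  [25,28): 3 bp
  [28,37): 9 bp
  [37,44): 7 bp
  [44,56): 12 bp
  [56,68): 12 bp
  [68,80): 12 bp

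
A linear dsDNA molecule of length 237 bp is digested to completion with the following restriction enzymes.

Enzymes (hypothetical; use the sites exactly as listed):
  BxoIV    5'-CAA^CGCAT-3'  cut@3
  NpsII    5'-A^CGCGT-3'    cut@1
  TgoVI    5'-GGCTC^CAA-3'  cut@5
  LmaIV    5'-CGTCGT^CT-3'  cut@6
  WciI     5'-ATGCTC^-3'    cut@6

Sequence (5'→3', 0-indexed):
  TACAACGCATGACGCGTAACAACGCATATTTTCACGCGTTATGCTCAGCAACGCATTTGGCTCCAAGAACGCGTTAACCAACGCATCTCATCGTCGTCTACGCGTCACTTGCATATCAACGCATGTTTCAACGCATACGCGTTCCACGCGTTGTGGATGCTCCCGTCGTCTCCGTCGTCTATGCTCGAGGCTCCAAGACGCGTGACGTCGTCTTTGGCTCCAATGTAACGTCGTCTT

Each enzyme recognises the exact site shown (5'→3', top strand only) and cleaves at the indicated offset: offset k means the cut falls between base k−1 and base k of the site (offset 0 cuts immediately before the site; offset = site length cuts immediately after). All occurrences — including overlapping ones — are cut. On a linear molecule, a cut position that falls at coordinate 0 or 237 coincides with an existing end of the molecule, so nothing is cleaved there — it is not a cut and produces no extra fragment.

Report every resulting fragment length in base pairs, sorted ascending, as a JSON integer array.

Per-enzyme occurrences:
  BxoIV CAACGCAT/3: at [2, 19, 48, 78, 116, 128] ⇒ [5, 22, 51, 81, 119, 131]
  NpsII ACGCGT/1: at [11, 33, 68, 99, 136, 145, 197] ⇒ [12, 34, 69, 100, 137, 146, 198]
  TgoVI GGCTCCAA/5: at [58, 188, 215] ⇒ [63, 193, 220]
  LmaIV CGTCGTCT/6: at [91, 163, 172, 205, 228] ⇒ [97, 169, 178, 211, 234]
  WciI ATGCTC/6: at [40, 156, 180] ⇒ [46, 162, 186]

All cut coordinates (distinct, sorted): [5, 12, 22, 34, 46, 51, 63, 69, 81, 97, 100, 119, 131, 137, 146, 162, 169, 178, 186, 193, 198, 211, 220, 234]

Fragment lengths:
  [0,5): 5 bp
  [5,12): 7 bp
  [12,22): 10 bp
  [22,34): 12 bp
  [34,46): 12 bp
  [46,51): 5 bp
  [51,63): 12 bp
  [63,69): 6 bp
  [69,81): 12 bp
  [81,97): 16 bp
  [97,100): 3 bp
  [100,119): 19 bp
  [119,131): 12 bp
  [131,137): 6 bp
  [137,146): 9 bp
  [146,162): 16 bp
  [162,169): 7 bp
  [169,178): 9 bp
  [178,186): 8 bp
  [186,193): 7 bp
  [193,198): 5 bp
  [198,211): 13 bp
  [211,220): 9 bp
  [220,234): 14 bp
  [234,237): 3 bp

[3,3,5,5,5,6,6,7,7,7,8,9,9,9,10,12,12,12,12,12,13,14,16,16,19]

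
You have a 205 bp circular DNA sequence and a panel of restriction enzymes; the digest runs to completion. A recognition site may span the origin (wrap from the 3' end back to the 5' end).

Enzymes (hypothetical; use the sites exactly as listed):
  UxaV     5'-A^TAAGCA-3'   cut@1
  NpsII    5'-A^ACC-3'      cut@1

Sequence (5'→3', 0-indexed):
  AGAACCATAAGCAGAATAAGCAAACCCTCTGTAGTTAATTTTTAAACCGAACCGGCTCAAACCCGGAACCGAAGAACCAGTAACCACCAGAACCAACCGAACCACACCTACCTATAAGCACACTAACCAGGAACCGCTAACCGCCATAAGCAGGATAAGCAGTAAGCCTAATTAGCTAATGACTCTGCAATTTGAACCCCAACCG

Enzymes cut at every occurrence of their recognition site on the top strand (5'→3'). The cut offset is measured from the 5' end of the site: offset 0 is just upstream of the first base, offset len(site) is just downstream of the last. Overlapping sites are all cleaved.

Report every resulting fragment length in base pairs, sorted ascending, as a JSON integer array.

Site scan:
  UxaV ATAAGCA/1: at [6, 15, 113, 145, 154] ⇒ [7, 16, 114, 146, 155]
  NpsII AACC/1: at [2, 22, 44, 49, 59, 66, 74, 81, 90, 94, 99, 124, 131, 138, 194, 200] ⇒ [3, 23, 45, 50, 60, 67, 75, 82, 91, 95, 100, 125, 132, 139, 195, 201]

All cut coordinates (distinct, sorted): [3, 7, 16, 23, 45, 50, 60, 67, 75, 82, 91, 95, 100, 114, 125, 132, 139, 146, 155, 195, 201]

Fragments:
  3→7: 4 bp
  7→16: 9 bp
  16→23: 7 bp
  23→45: 22 bp
  45→50: 5 bp
  50→60: 10 bp
  60→67: 7 bp
  67→75: 8 bp
  75→82: 7 bp
  82→91: 9 bp
  91→95: 4 bp
  95→100: 5 bp
  100→114: 14 bp
  114→125: 11 bp
  125→132: 7 bp
  132→139: 7 bp
  139→146: 7 bp
  146→155: 9 bp
  155→195: 40 bp
  195→201: 6 bp
  201→3 (wrap): 205-201+3 = 7 bp

[4,4,5,5,6,7,7,7,7,7,7,7,8,9,9,9,10,11,14,22,40]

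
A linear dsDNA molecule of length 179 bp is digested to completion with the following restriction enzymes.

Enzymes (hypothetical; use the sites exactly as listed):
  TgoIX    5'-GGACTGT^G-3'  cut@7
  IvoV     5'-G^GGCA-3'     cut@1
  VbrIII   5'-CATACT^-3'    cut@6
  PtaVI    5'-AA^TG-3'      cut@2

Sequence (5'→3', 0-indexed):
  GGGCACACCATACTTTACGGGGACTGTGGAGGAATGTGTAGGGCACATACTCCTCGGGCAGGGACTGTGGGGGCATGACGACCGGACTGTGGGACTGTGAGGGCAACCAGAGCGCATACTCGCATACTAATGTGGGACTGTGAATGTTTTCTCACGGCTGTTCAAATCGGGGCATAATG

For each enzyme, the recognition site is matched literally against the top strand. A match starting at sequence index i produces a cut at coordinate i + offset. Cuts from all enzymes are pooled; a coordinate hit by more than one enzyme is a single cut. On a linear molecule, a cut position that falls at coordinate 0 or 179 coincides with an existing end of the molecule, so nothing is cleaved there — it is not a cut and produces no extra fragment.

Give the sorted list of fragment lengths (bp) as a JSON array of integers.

[1,2,2,3,3,3,5,7,7,7,8,8,10,11,12,13,13,19,19,26]

Scan for sites:
  TgoIX (GGACTGTG, off=7): starts [20, 61, 83, 91, 134] → cuts [27, 68, 90, 98, 141]
  IvoV (GGGCA, off=1): starts [0, 40, 55, 70, 100, 169] → cuts [1, 41, 56, 71, 101, 170]
  VbrIII (CATACT, off=6): starts [8, 45, 114, 122] → cuts [14, 51, 120, 128]
  PtaVI (AATG, off=2): starts [32, 128, 142, 175] → cuts [34, 130, 144, 177]

Pooled cuts: [1, 14, 27, 34, 41, 51, 56, 68, 71, 90, 98, 101, 120, 128, 130, 141, 144, 170, 177]

Fragments:
  [0,1): 1 bp
  [1,14): 13 bp
  [14,27): 13 bp
  [27,34): 7 bp
  [34,41): 7 bp
  [41,51): 10 bp
  [51,56): 5 bp
  [56,68): 12 bp
  [68,71): 3 bp
  [71,90): 19 bp
  [90,98): 8 bp
  [98,101): 3 bp
  [101,120): 19 bp
  [120,128): 8 bp
  [128,130): 2 bp
  [130,141): 11 bp
  [141,144): 3 bp
  [144,170): 26 bp
  [170,177): 7 bp
  [177,179): 2 bp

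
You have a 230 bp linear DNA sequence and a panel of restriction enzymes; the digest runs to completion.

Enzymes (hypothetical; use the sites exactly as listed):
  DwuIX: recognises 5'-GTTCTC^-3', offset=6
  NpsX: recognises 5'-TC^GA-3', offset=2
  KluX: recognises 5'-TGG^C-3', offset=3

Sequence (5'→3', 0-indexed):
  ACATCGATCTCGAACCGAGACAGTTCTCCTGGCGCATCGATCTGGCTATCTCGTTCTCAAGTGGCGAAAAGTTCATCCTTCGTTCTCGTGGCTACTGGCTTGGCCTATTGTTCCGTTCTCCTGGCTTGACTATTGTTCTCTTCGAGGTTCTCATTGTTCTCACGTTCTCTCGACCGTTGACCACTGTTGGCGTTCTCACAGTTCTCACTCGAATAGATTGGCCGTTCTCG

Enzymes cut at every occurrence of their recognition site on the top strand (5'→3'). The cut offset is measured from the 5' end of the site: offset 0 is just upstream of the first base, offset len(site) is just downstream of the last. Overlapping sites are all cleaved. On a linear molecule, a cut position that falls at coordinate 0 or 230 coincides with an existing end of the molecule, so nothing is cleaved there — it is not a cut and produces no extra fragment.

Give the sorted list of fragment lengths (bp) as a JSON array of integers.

[1,2,3,4,4,4,4,5,5,6,6,6,7,7,7,8,8,9,9,9,11,13,16,17,17,19,23]

Scan for sites:
  DwuIX GTTCTC/6: at [22, 52, 81, 114, 134, 146, 155, 163, 191, 200, 223] ⇒ [28, 58, 87, 120, 140, 152, 161, 169, 197, 206, 229]
  NpsX TCGA/2: at [3, 9, 36, 141, 169, 208] ⇒ [5, 11, 38, 143, 171, 210]
  KluX TGGC/3: at [29, 42, 61, 88, 95, 100, 121, 187, 218] ⇒ [32, 45, 64, 91, 98, 103, 124, 190, 221]

All cut coordinates (distinct, sorted): [5, 11, 28, 32, 38, 45, 58, 64, 87, 91, 98, 103, 120, 124, 140, 143, 152, 161, 169, 171, 190, 197, 206, 210, 221, 229]

Fragments:
  [0,5): 5 bp
  [5,11): 6 bp
  [11,28): 17 bp
  [28,32): 4 bp
  [32,38): 6 bp
  [38,45): 7 bp
  [45,58): 13 bp
  [58,64): 6 bp
  [64,87): 23 bp
  [87,91): 4 bp
  [91,98): 7 bp
  [98,103): 5 bp
  [103,120): 17 bp
  [120,124): 4 bp
  [124,140): 16 bp
  [140,143): 3 bp
  [143,152): 9 bp
  [152,161): 9 bp
  [161,169): 8 bp
  [169,171): 2 bp
  [171,190): 19 bp
  [190,197): 7 bp
  [197,206): 9 bp
  [206,210): 4 bp
  [210,221): 11 bp
  [221,229): 8 bp
  [229,230): 1 bp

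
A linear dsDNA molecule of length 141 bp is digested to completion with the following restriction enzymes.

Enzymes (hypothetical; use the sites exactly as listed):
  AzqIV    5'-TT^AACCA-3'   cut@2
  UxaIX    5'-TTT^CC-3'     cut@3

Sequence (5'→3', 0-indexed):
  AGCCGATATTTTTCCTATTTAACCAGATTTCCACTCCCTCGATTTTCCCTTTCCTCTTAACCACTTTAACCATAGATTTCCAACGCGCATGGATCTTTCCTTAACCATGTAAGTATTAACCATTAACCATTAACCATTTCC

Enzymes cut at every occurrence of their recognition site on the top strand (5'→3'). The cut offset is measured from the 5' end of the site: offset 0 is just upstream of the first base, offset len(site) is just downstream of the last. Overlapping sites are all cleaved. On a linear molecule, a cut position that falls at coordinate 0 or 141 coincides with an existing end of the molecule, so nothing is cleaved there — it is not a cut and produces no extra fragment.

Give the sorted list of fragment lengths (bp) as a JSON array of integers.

Scan for sites:
  AzqIV (TTAACCA, off=2): starts [18, 56, 65, 100, 115, 122, 129] → cuts [20, 58, 67, 102, 117, 124, 131]
  UxaIX (TTTCC, off=3): starts [10, 27, 43, 49, 76, 95, 136] → cuts [13, 30, 46, 52, 79, 98, 139]

Pooled cuts: [13, 20, 30, 46, 52, 58, 67, 79, 98, 102, 117, 124, 131, 139]

Fragment lengths:
  [0,13): 13 bp
  [13,20): 7 bp
  [20,30): 10 bp
  [30,46): 16 bp
  [46,52): 6 bp
  [52,58): 6 bp
  [58,67): 9 bp
  [67,79): 12 bp
  [79,98): 19 bp
  [98,102): 4 bp
  [102,117): 15 bp
  [117,124): 7 bp
  [124,131): 7 bp
  [131,139): 8 bp
  [139,141): 2 bp

[2,4,6,6,7,7,7,8,9,10,12,13,15,16,19]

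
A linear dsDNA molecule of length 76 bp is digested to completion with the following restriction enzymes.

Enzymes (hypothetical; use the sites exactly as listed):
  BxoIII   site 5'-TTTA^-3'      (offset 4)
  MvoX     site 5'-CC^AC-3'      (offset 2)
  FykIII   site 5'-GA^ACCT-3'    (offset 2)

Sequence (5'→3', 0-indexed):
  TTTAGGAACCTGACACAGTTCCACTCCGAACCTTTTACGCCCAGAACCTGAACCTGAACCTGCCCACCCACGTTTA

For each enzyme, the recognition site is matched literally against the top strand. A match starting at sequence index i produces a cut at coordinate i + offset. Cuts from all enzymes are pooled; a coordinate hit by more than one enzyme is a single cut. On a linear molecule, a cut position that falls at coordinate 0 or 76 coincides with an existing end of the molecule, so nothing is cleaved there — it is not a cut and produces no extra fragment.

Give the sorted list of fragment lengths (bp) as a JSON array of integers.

Per-enzyme occurrences:
  BxoIII TTTA/4: at [0, 33, 72] ⇒ [4, 37] (position 76 is a terminus of the linear molecule — no cut)
  MvoX CCAC/2: at [20, 63, 67] ⇒ [22, 65, 69]
  FykIII GAACCT/2: at [5, 27, 43, 49, 55] ⇒ [7, 29, 45, 51, 57]

All cut coordinates (distinct, sorted): [4, 7, 22, 29, 37, 45, 51, 57, 65, 69]

Fragment lengths:
  [0,4): 4 bp
  [4,7): 3 bp
  [7,22): 15 bp
  [22,29): 7 bp
  [29,37): 8 bp
  [37,45): 8 bp
  [45,51): 6 bp
  [51,57): 6 bp
  [57,65): 8 bp
  [65,69): 4 bp
  [69,76): 7 bp

[3,4,4,6,6,7,7,8,8,8,15]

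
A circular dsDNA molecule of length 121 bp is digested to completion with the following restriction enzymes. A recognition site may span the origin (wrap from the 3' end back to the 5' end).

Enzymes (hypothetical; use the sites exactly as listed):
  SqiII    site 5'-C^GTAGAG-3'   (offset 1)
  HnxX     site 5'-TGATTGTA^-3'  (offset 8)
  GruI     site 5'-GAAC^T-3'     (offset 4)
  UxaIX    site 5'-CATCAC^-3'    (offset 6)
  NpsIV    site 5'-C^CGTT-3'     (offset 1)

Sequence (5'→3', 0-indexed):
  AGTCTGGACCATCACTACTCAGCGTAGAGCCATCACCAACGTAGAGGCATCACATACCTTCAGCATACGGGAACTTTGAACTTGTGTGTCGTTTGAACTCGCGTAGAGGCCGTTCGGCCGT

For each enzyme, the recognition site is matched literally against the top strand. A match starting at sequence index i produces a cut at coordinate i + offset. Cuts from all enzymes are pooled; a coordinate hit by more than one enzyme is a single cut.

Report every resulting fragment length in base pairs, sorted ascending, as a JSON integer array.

Per-enzyme occurrences:
  SqiII CGTAGAG/1: at [22, 39, 101] ⇒ [23, 40, 102]
  HnxX (TGATTGTA, off=8): no sites
  GruI GAACT/4: at [70, 77, 94] ⇒ [74, 81, 98]
  UxaIX CATCAC/6: at [9, 30, 47] ⇒ [15, 36, 53]
  NpsIV CCGTT/1: at [109] ⇒ [110]

Pooled cuts: [15, 23, 36, 40, 53, 74, 81, 98, 102, 110]

Fragments:
  15→23: 8 bp
  23→36: 13 bp
  36→40: 4 bp
  40→53: 13 bp
  53→74: 21 bp
  74→81: 7 bp
  81→98: 17 bp
  98→102: 4 bp
  102→110: 8 bp
  110→15 (wrap): 121-110+15 = 26 bp

[4,4,7,8,8,13,13,17,21,26]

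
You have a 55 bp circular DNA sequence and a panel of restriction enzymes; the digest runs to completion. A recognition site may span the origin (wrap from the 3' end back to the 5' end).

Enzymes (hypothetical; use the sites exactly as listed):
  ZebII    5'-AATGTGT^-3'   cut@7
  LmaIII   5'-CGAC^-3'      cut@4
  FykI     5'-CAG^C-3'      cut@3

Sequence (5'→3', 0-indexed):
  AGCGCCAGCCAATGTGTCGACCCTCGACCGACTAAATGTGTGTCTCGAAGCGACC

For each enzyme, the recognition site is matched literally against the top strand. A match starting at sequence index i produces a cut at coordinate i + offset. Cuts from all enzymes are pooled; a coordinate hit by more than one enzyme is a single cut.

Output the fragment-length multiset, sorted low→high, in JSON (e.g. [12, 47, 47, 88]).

[3,4,4,6,7,9,9,13]

Per-enzyme occurrences:
  ZebII (AATGTGT, off=7): starts [10, 34] → cuts [17, 41]
  LmaIII (CGAC, off=4): starts [17, 24, 28, 50] → cuts [21, 28, 32, 54]
  FykI (CAGC, off=3): starts [5, 54] → cuts [2, 8]

All cut coordinates (distinct, sorted): [2, 8, 17, 21, 28, 32, 41, 54]

Fragment lengths:
  2→8: 6 bp
  8→17: 9 bp
  17→21: 4 bp
  21→28: 7 bp
  28→32: 4 bp
  32→41: 9 bp
  41→54: 13 bp
  54→2 (wrap): 55-54+2 = 3 bp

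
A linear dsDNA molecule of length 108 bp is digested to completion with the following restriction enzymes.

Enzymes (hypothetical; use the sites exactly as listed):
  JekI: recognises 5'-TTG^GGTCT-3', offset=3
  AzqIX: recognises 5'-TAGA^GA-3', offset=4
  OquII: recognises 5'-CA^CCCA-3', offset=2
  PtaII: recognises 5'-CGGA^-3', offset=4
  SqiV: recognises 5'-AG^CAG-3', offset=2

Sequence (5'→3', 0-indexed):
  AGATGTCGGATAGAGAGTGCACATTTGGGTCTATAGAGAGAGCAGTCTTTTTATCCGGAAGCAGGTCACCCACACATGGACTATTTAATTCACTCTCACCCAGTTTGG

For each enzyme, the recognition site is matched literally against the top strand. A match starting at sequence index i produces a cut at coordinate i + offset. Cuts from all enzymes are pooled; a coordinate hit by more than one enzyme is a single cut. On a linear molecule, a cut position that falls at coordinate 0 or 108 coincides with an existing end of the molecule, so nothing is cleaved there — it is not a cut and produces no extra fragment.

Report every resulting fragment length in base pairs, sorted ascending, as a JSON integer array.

[2,4,5,7,10,10,10,13,17,30]

Site scan:
  JekI TTGGGTCT/3: at [24] ⇒ [27]
  AzqIX TAGAGA/4: at [10, 33] ⇒ [14, 37]
  OquII CACCCA/2: at [66, 96] ⇒ [68, 98]
  PtaII CGGA/4: at [6, 55] ⇒ [10, 59]
  SqiV AGCAG/2: at [40, 59] ⇒ [42, 61]

Pooled cuts: [10, 14, 27, 37, 42, 59, 61, 68, 98]

Fragments:
  [0,10): 10 bp
  [10,14): 4 bp
  [14,27): 13 bp
  [27,37): 10 bp
  [37,42): 5 bp
  [42,59): 17 bp
  [59,61): 2 bp
  [61,68): 7 bp
  [68,98): 30 bp
  [98,108): 10 bp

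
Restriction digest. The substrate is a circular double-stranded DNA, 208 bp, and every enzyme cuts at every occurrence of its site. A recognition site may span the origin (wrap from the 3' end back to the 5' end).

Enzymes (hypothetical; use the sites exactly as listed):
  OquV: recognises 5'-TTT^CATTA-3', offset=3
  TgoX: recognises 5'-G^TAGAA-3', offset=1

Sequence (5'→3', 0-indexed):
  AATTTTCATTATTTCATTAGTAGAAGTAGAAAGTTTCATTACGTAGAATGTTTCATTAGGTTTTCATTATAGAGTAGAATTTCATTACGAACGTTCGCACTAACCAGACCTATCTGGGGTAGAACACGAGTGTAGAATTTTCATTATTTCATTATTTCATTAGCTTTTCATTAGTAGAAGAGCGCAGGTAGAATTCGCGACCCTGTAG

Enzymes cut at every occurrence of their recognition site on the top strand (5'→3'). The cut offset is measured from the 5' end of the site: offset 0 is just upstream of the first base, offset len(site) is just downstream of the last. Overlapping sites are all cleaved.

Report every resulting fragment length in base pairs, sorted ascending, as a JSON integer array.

[6,6,6,7,8,8,8,8,9,9,10,10,10,11,11,13,14,17,37]

Scan for sites:
  OquV (TTTCATTA, off=3): starts [3, 11, 33, 50, 61, 79, 138, 146, 154, 165] → cuts [6, 14, 36, 53, 64, 82, 141, 149, 157, 168]
  TgoX (GTAGAA, off=1): starts [19, 25, 42, 73, 118, 131, 173, 187, 204] → cuts [20, 26, 43, 74, 119, 132, 174, 188, 205]

All cut coordinates (distinct, sorted): [6, 14, 20, 26, 36, 43, 53, 64, 74, 82, 119, 132, 141, 149, 157, 168, 174, 188, 205]

Fragments:
  6→14: 8 bp
  14→20: 6 bp
  20→26: 6 bp
  26→36: 10 bp
  36→43: 7 bp
  43→53: 10 bp
  53→64: 11 bp
  64→74: 10 bp
  74→82: 8 bp
  82→119: 37 bp
  119→132: 13 bp
  132→141: 9 bp
  141→149: 8 bp
  149→157: 8 bp
  157→168: 11 bp
  168→174: 6 bp
  174→188: 14 bp
  188→205: 17 bp
  205→6 (wrap): 208-205+6 = 9 bp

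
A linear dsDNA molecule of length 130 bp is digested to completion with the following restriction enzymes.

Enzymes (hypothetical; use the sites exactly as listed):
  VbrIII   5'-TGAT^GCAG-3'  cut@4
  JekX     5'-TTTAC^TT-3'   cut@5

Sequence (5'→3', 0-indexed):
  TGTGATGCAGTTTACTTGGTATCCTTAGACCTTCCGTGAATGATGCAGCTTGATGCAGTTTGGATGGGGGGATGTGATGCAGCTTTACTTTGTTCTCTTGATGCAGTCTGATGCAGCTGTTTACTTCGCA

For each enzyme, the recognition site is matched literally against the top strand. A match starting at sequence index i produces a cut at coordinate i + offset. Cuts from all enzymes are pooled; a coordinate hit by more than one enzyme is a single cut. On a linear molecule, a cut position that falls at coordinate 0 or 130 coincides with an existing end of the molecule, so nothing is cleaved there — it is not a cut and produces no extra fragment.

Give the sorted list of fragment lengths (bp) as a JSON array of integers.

[6,6,9,10,10,10,12,14,24,29]

Scan for sites:
  VbrIII (TGATGCAG, off=4): starts [2, 40, 50, 74, 98, 108] → cuts [6, 44, 54, 78, 102, 112]
  JekX (TTTACTT, off=5): starts [10, 83, 119] → cuts [15, 88, 124]

Pooled cuts: [6, 15, 44, 54, 78, 88, 102, 112, 124]

Fragment lengths:
  [0,6): 6 bp
  [6,15): 9 bp
  [15,44): 29 bp
  [44,54): 10 bp
  [54,78): 24 bp
  [78,88): 10 bp
  [88,102): 14 bp
  [102,112): 10 bp
  [112,124): 12 bp
  [124,130): 6 bp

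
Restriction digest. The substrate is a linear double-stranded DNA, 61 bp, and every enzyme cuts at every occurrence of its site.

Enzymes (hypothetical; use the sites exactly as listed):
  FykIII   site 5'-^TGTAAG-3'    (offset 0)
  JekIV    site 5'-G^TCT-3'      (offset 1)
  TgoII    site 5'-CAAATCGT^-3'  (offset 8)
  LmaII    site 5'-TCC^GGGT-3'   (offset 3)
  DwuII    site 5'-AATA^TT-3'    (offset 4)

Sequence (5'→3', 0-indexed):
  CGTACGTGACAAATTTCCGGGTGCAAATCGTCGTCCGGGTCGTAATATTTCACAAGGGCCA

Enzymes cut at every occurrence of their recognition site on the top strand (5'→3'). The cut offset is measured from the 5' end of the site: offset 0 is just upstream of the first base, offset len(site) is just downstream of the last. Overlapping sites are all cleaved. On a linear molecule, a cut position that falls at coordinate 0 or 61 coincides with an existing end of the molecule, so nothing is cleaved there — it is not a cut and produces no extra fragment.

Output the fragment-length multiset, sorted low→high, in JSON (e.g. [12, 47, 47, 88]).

[5,11,13,14,18]

Per-enzyme occurrences:
  FykIII (TGTAAG, off=0): no sites
  JekIV (GTCT, off=1): no sites
  TgoII (CAAATCGT, off=8): starts [23] → cuts [31]
  LmaII (TCCGGGT, off=3): starts [15, 33] → cuts [18, 36]
  DwuII (AATATT, off=4): starts [43] → cuts [47]

All cut coordinates (distinct, sorted): [18, 31, 36, 47]

Fragments:
  [0,18): 18 bp
  [18,31): 13 bp
  [31,36): 5 bp
  [36,47): 11 bp
  [47,61): 14 bp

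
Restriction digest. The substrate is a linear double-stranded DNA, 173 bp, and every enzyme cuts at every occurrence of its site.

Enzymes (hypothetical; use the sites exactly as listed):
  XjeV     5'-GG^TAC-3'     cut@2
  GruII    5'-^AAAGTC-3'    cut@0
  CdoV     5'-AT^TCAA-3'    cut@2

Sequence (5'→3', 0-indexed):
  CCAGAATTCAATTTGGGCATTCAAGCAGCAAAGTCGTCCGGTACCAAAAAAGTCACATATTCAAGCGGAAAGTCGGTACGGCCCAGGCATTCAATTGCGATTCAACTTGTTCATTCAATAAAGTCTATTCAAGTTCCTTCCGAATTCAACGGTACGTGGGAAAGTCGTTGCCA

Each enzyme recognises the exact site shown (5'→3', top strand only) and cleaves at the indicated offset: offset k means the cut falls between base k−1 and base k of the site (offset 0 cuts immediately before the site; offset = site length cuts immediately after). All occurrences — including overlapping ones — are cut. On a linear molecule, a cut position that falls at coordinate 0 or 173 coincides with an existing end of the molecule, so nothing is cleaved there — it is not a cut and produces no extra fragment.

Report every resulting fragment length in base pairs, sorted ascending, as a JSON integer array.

Per-enzyme occurrences:
  XjeV (GGTAC, off=2): starts [39, 74, 150] → cuts [41, 76, 152]
  GruII (AAAGTC, off=0): starts [29, 48, 68, 119, 160] → cuts [29, 48, 68, 119, 160]
  CdoV (ATTCAA, off=2): starts [5, 18, 58, 88, 99, 112, 126, 143] → cuts [7, 20, 60, 90, 101, 114, 128, 145]

Pooled cuts: [7, 20, 29, 41, 48, 60, 68, 76, 90, 101, 114, 119, 128, 145, 152, 160]

Fragments:
  [0,7): 7 bp
  [7,20): 13 bp
  [20,29): 9 bp
  [29,41): 12 bp
  [41,48): 7 bp
  [48,60): 12 bp
  [60,68): 8 bp
  [68,76): 8 bp
  [76,90): 14 bp
  [90,101): 11 bp
  [101,114): 13 bp
  [114,119): 5 bp
  [119,128): 9 bp
  [128,145): 17 bp
  [145,152): 7 bp
  [152,160): 8 bp
  [160,173): 13 bp

[5,7,7,7,8,8,8,9,9,11,12,12,13,13,13,14,17]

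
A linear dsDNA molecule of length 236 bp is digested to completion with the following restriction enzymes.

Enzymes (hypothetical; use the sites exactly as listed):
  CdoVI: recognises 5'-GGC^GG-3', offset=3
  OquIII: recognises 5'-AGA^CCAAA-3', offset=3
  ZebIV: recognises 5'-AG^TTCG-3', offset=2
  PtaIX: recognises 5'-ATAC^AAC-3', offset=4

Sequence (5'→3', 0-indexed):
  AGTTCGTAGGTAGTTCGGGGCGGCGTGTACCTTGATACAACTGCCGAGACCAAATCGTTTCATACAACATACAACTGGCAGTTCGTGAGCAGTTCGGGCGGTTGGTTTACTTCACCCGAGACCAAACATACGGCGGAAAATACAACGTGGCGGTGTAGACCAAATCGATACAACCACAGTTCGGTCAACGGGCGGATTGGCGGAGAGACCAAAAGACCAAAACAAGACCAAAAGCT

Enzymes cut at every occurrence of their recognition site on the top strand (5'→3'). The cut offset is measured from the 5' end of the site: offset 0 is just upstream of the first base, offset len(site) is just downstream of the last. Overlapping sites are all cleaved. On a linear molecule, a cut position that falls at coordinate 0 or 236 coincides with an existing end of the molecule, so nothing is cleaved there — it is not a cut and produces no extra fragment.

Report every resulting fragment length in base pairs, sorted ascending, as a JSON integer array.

Per-enzyme occurrences:
  CdoVI GGCGG/3: at [18, 96, 131, 148, 190, 198] ⇒ [21, 99, 134, 151, 193, 201]
  OquIII AGACCAAA/3: at [46, 118, 156, 205, 213, 224] ⇒ [49, 121, 159, 208, 216, 227]
  ZebIV AGTTCG/2: at [0, 11, 79, 90, 177] ⇒ [2, 13, 81, 92, 179]
  PtaIX ATACAAC/4: at [34, 61, 68, 139, 167] ⇒ [38, 65, 72, 143, 171]

Pooled cuts: [2, 13, 21, 38, 49, 65, 72, 81, 92, 99, 121, 134, 143, 151, 159, 171, 179, 193, 201, 208, 216, 227]

Fragments:
  [0,2): 2 bp
  [2,13): 11 bp
  [13,21): 8 bp
  [21,38): 17 bp
  [38,49): 11 bp
  [49,65): 16 bp
  [65,72): 7 bp
  [72,81): 9 bp
  [81,92): 11 bp
  [92,99): 7 bp
  [99,121): 22 bp
  [121,134): 13 bp
  [134,143): 9 bp
  [143,151): 8 bp
  [151,159): 8 bp
  [159,171): 12 bp
  [171,179): 8 bp
  [179,193): 14 bp
  [193,201): 8 bp
  [201,208): 7 bp
  [208,216): 8 bp
  [216,227): 11 bp
  [227,236): 9 bp

[2,7,7,7,8,8,8,8,8,8,9,9,9,11,11,11,11,12,13,14,16,17,22]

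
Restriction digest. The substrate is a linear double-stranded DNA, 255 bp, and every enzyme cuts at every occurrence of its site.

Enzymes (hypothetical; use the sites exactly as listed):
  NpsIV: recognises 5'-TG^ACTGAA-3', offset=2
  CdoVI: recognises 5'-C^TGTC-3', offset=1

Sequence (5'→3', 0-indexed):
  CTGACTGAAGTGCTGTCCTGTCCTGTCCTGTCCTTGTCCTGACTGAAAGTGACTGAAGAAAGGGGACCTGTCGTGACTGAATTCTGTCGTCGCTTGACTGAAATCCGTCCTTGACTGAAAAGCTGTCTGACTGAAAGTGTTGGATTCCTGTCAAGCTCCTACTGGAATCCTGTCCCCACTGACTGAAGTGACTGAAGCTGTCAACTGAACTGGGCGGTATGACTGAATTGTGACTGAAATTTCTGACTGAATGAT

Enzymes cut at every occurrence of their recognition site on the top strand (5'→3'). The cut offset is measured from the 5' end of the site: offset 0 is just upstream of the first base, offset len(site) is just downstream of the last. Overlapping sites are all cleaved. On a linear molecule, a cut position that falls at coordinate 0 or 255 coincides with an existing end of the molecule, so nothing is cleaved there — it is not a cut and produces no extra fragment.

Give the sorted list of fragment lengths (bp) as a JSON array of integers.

Site scan:
  NpsIV TGACTGAA/2: at [1, 39, 49, 73, 94, 111, 127, 179, 188, 219, 230, 243] ⇒ [3, 41, 51, 75, 96, 113, 129, 181, 190, 221, 232, 245]
  CdoVI CTGTC/1: at [12, 17, 22, 27, 67, 83, 122, 147, 169, 197] ⇒ [13, 18, 23, 28, 68, 84, 123, 148, 170, 198]

Pooled cuts: [3, 13, 18, 23, 28, 41, 51, 68, 75, 84, 96, 113, 123, 129, 148, 170, 181, 190, 198, 221, 232, 245]

Fragments:
  [0,3): 3 bp
  [3,13): 10 bp
  [13,18): 5 bp
  [18,23): 5 bp
  [23,28): 5 bp
  [28,41): 13 bp
  [41,51): 10 bp
  [51,68): 17 bp
  [68,75): 7 bp
  [75,84): 9 bp
  [84,96): 12 bp
  [96,113): 17 bp
  [113,123): 10 bp
  [123,129): 6 bp
  [129,148): 19 bp
  [148,170): 22 bp
  [170,181): 11 bp
  [181,190): 9 bp
  [190,198): 8 bp
  [198,221): 23 bp
  [221,232): 11 bp
  [232,245): 13 bp
  [245,255): 10 bp

[3,5,5,5,6,7,8,9,9,10,10,10,10,11,11,12,13,13,17,17,19,22,23]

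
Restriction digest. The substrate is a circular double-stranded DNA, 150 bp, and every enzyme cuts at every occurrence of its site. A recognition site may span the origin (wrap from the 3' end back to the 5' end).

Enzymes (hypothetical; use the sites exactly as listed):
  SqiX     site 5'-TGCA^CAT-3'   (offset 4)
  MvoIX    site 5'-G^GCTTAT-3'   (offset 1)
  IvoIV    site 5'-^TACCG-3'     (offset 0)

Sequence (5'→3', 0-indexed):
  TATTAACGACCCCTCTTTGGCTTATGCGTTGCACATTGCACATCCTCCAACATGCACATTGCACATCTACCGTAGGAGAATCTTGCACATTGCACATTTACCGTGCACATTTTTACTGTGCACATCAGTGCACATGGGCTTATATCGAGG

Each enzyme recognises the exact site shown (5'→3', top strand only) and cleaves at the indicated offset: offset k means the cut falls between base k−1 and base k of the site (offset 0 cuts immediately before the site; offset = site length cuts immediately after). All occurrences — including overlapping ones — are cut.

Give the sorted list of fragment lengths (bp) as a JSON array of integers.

[4,4,5,7,7,7,9,10,14,15,16,20,32]

Per-enzyme occurrences:
  SqiX TGCACAT/4: at [29, 36, 52, 59, 83, 90, 103, 118, 128] ⇒ [33, 40, 56, 63, 87, 94, 107, 122, 132]
  MvoIX GGCTTAT/1: at [18, 136] ⇒ [19, 137]
  IvoIV TACCG/0: at [67, 98] ⇒ [67, 98]

Pooled cuts: [19, 33, 40, 56, 63, 67, 87, 94, 98, 107, 122, 132, 137]

Fragments:
  19→33: 14 bp
  33→40: 7 bp
  40→56: 16 bp
  56→63: 7 bp
  63→67: 4 bp
  67→87: 20 bp
  87→94: 7 bp
  94→98: 4 bp
  98→107: 9 bp
  107→122: 15 bp
  122→132: 10 bp
  132→137: 5 bp
  137→19 (wrap): 150-137+19 = 32 bp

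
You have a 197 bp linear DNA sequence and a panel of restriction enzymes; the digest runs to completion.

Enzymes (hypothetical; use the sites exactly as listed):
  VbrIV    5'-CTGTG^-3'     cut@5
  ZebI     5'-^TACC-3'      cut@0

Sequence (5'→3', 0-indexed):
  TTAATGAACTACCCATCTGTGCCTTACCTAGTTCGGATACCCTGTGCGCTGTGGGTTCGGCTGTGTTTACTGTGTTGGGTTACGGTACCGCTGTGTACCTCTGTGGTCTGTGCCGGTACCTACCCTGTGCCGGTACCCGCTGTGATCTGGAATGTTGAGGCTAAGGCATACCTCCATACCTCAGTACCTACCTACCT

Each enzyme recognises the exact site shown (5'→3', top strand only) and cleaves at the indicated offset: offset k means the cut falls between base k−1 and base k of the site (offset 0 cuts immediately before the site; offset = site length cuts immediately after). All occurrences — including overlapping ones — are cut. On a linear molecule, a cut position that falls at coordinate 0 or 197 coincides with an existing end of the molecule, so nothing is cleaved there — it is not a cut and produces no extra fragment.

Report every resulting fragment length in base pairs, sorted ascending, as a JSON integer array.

[3,4,4,4,4,4,5,7,7,8,8,9,9,9,9,10,10,11,11,12,12,13,24]

Per-enzyme occurrences:
  VbrIV (CTGTG, off=5): starts [16, 41, 48, 60, 69, 90, 100, 107, 124, 139] → cuts [21, 46, 53, 65, 74, 95, 105, 112, 129, 144]
  ZebI (TACC, off=0): starts [9, 24, 37, 85, 95, 116, 120, 133, 168, 176, 184, 188, 192] → cuts [9, 24, 37, 85, 95, 116, 120, 133, 168, 176, 184, 188, 192]

All cut coordinates (distinct, sorted): [9, 21, 24, 37, 46, 53, 65, 74, 85, 95, 105, 112, 116, 120, 129, 133, 144, 168, 176, 184, 188, 192]

Fragment lengths:
  [0,9): 9 bp
  [9,21): 12 bp
  [21,24): 3 bp
  [24,37): 13 bp
  [37,46): 9 bp
  [46,53): 7 bp
  [53,65): 12 bp
  [65,74): 9 bp
  [74,85): 11 bp
  [85,95): 10 bp
  [95,105): 10 bp
  [105,112): 7 bp
  [112,116): 4 bp
  [116,120): 4 bp
  [120,129): 9 bp
  [129,133): 4 bp
  [133,144): 11 bp
  [144,168): 24 bp
  [168,176): 8 bp
  [176,184): 8 bp
  [184,188): 4 bp
  [188,192): 4 bp
  [192,197): 5 bp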